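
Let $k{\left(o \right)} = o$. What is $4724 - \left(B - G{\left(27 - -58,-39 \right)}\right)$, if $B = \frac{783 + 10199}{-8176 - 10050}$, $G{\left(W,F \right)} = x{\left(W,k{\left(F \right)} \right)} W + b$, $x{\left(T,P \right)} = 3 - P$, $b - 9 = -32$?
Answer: $\frac{75379114}{9113} \approx 8271.6$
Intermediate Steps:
$b = -23$ ($b = 9 - 32 = -23$)
$G{\left(W,F \right)} = -23 + W \left(3 - F\right)$ ($G{\left(W,F \right)} = \left(3 - F\right) W - 23 = W \left(3 - F\right) - 23 = -23 + W \left(3 - F\right)$)
$B = - \frac{5491}{9113}$ ($B = \frac{10982}{-18226} = 10982 \left(- \frac{1}{18226}\right) = - \frac{5491}{9113} \approx -0.60255$)
$4724 - \left(B - G{\left(27 - -58,-39 \right)}\right) = 4724 - \left(\frac{204108}{9113} + \left(27 - -58\right) \left(-3 - 39\right)\right) = 4724 - \left(\frac{204108}{9113} + \left(27 + 58\right) \left(-42\right)\right) = 4724 + \left(\left(-23 - 85 \left(-42\right)\right) + \frac{5491}{9113}\right) = 4724 + \left(\left(-23 + 3570\right) + \frac{5491}{9113}\right) = 4724 + \left(3547 + \frac{5491}{9113}\right) = 4724 + \frac{32329302}{9113} = \frac{75379114}{9113}$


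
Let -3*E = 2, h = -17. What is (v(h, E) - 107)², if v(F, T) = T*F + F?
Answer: 114244/9 ≈ 12694.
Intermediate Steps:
E = -⅔ (E = -⅓*2 = -⅔ ≈ -0.66667)
v(F, T) = F + F*T (v(F, T) = F*T + F = F + F*T)
(v(h, E) - 107)² = (-17*(1 - ⅔) - 107)² = (-17*⅓ - 107)² = (-17/3 - 107)² = (-338/3)² = 114244/9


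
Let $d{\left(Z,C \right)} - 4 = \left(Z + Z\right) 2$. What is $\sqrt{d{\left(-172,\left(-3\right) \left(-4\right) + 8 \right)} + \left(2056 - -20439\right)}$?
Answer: $\sqrt{21811} \approx 147.69$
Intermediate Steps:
$d{\left(Z,C \right)} = 4 + 4 Z$ ($d{\left(Z,C \right)} = 4 + \left(Z + Z\right) 2 = 4 + 2 Z 2 = 4 + 4 Z$)
$\sqrt{d{\left(-172,\left(-3\right) \left(-4\right) + 8 \right)} + \left(2056 - -20439\right)} = \sqrt{\left(4 + 4 \left(-172\right)\right) + \left(2056 - -20439\right)} = \sqrt{\left(4 - 688\right) + \left(2056 + 20439\right)} = \sqrt{-684 + 22495} = \sqrt{21811}$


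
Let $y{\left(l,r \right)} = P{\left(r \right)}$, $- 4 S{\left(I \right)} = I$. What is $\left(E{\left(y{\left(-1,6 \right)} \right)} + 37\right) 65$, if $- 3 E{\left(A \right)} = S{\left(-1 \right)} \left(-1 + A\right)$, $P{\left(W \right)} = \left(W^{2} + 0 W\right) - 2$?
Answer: $\frac{8905}{4} \approx 2226.3$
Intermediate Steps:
$S{\left(I \right)} = - \frac{I}{4}$
$P{\left(W \right)} = -2 + W^{2}$ ($P{\left(W \right)} = \left(W^{2} + 0\right) - 2 = W^{2} - 2 = -2 + W^{2}$)
$y{\left(l,r \right)} = -2 + r^{2}$
$E{\left(A \right)} = \frac{1}{12} - \frac{A}{12}$ ($E{\left(A \right)} = - \frac{\left(- \frac{1}{4}\right) \left(-1\right) \left(-1 + A\right)}{3} = - \frac{\frac{1}{4} \left(-1 + A\right)}{3} = - \frac{- \frac{1}{4} + \frac{A}{4}}{3} = \frac{1}{12} - \frac{A}{12}$)
$\left(E{\left(y{\left(-1,6 \right)} \right)} + 37\right) 65 = \left(\left(\frac{1}{12} - \frac{-2 + 6^{2}}{12}\right) + 37\right) 65 = \left(\left(\frac{1}{12} - \frac{-2 + 36}{12}\right) + 37\right) 65 = \left(\left(\frac{1}{12} - \frac{17}{6}\right) + 37\right) 65 = \left(- \frac{11}{4} + 37\right) 65 = \frac{137}{4} \cdot 65 = \frac{8905}{4}$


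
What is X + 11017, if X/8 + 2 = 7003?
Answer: 67025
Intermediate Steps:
X = 56008 (X = -16 + 8*7003 = -16 + 56024 = 56008)
X + 11017 = 56008 + 11017 = 67025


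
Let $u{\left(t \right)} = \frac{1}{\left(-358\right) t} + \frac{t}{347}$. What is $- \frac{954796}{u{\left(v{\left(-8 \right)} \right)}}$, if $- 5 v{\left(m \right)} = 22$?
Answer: $\frac{13047153668560}{164597} \approx 7.9267 \cdot 10^{7}$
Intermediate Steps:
$v{\left(m \right)} = - \frac{22}{5}$ ($v{\left(m \right)} = \left(- \frac{1}{5}\right) 22 = - \frac{22}{5}$)
$u{\left(t \right)} = - \frac{1}{358 t} + \frac{t}{347}$ ($u{\left(t \right)} = - \frac{1}{358 t} + t \frac{1}{347} = - \frac{1}{358 t} + \frac{t}{347}$)
$- \frac{954796}{u{\left(v{\left(-8 \right)} \right)}} = - \frac{954796}{- \frac{1}{358 \left(- \frac{22}{5}\right)} + \frac{1}{347} \left(- \frac{22}{5}\right)} = - \frac{954796}{\left(- \frac{1}{358}\right) \left(- \frac{5}{22}\right) - \frac{22}{1735}} = - \frac{954796}{\frac{5}{7876} - \frac{22}{1735}} = - \frac{954796}{- \frac{164597}{13664860}} = \left(-954796\right) \left(- \frac{13664860}{164597}\right) = \frac{13047153668560}{164597}$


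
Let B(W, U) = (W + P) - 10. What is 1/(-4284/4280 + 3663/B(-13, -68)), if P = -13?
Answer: -2140/219887 ≈ -0.0097323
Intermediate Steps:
B(W, U) = -23 + W (B(W, U) = (W - 13) - 10 = (-13 + W) - 10 = -23 + W)
1/(-4284/4280 + 3663/B(-13, -68)) = 1/(-4284/4280 + 3663/(-23 - 13)) = 1/(-4284*1/4280 + 3663/(-36)) = 1/(-1071/1070 + 3663*(-1/36)) = 1/(-1071/1070 - 407/4) = 1/(-219887/2140) = -2140/219887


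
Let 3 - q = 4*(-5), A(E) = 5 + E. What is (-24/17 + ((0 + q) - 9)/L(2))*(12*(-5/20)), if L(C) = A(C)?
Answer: -30/17 ≈ -1.7647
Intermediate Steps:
L(C) = 5 + C
q = 23 (q = 3 - 4*(-5) = 3 - 1*(-20) = 3 + 20 = 23)
(-24/17 + ((0 + q) - 9)/L(2))*(12*(-5/20)) = (-24/17 + ((0 + 23) - 9)/(5 + 2))*(12*(-5/20)) = (-24*1/17 + (23 - 9)/7)*(12*(-5*1/20)) = (-24/17 + 14*(1/7))*(12*(-1/4)) = (-24/17 + 2)*(-3) = (10/17)*(-3) = -30/17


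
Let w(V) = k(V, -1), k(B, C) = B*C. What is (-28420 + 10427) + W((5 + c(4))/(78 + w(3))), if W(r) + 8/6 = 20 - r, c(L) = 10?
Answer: -269618/15 ≈ -17975.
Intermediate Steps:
w(V) = -V (w(V) = V*(-1) = -V)
W(r) = 56/3 - r (W(r) = -4/3 + (20 - r) = 56/3 - r)
(-28420 + 10427) + W((5 + c(4))/(78 + w(3))) = (-28420 + 10427) + (56/3 - (5 + 10)/(78 - 1*3)) = -17993 + (56/3 - 15/(78 - 3)) = -17993 + (56/3 - 15/75) = -17993 + (56/3 - 1*1/5) = -17993 + (56/3 - 1/5) = -17993 + 277/15 = -269618/15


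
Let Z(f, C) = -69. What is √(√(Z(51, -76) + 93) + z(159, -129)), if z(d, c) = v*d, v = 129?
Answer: √(20511 + 2*√6) ≈ 143.23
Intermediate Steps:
z(d, c) = 129*d
√(√(Z(51, -76) + 93) + z(159, -129)) = √(√(-69 + 93) + 129*159) = √(√24 + 20511) = √(2*√6 + 20511) = √(20511 + 2*√6)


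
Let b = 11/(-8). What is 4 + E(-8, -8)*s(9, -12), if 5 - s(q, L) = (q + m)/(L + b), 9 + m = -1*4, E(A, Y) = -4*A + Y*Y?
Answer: 48716/107 ≈ 455.29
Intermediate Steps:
E(A, Y) = Y² - 4*A (E(A, Y) = -4*A + Y² = Y² - 4*A)
b = -11/8 (b = 11*(-⅛) = -11/8 ≈ -1.3750)
m = -13 (m = -9 - 1*4 = -9 - 4 = -13)
s(q, L) = 5 - (-13 + q)/(-11/8 + L) (s(q, L) = 5 - (q - 13)/(L - 11/8) = 5 - (-13 + q)/(-11/8 + L))
4 + E(-8, -8)*s(9, -12) = 4 + ((-8)² - 4*(-8))*((49 - 8*9 + 40*(-12))/(-11 + 8*(-12))) = 4 + (64 + 32)*((49 - 72 - 480)/(-11 - 96)) = 4 + 96*(-503/(-107)) = 4 + 96*(-1/107*(-503)) = 4 + 96*(503/107) = 4 + 48288/107 = 48716/107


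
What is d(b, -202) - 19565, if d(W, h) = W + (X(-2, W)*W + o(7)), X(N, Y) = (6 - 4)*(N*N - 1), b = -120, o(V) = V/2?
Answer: -40803/2 ≈ -20402.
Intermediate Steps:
o(V) = V/2 (o(V) = V*(1/2) = V/2)
X(N, Y) = -2 + 2*N**2 (X(N, Y) = 2*(N**2 - 1) = 2*(-1 + N**2) = -2 + 2*N**2)
d(W, h) = 7/2 + 7*W (d(W, h) = W + ((-2 + 2*(-2)**2)*W + (1/2)*7) = W + ((-2 + 2*4)*W + 7/2) = W + ((-2 + 8)*W + 7/2) = W + (6*W + 7/2) = W + (7/2 + 6*W) = 7/2 + 7*W)
d(b, -202) - 19565 = (7/2 + 7*(-120)) - 19565 = (7/2 - 840) - 19565 = -1673/2 - 19565 = -40803/2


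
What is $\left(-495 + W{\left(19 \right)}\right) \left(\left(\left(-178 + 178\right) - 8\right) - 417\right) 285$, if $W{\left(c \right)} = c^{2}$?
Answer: $16230750$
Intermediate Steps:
$\left(-495 + W{\left(19 \right)}\right) \left(\left(\left(-178 + 178\right) - 8\right) - 417\right) 285 = \left(-495 + 19^{2}\right) \left(\left(\left(-178 + 178\right) - 8\right) - 417\right) 285 = \left(-495 + 361\right) \left(\left(0 - 8\right) - 417\right) 285 = - 134 \left(-8 - 417\right) 285 = \left(-134\right) \left(-425\right) 285 = 56950 \cdot 285 = 16230750$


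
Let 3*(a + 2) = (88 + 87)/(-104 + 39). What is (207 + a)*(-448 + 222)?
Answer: -1798960/39 ≈ -46127.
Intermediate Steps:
a = -113/39 (a = -2 + ((88 + 87)/(-104 + 39))/3 = -2 + (175/(-65))/3 = -2 + (175*(-1/65))/3 = -2 + (⅓)*(-35/13) = -2 - 35/39 = -113/39 ≈ -2.8974)
(207 + a)*(-448 + 222) = (207 - 113/39)*(-448 + 222) = (7960/39)*(-226) = -1798960/39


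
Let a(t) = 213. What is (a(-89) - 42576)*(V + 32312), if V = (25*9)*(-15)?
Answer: -1225858131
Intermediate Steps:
V = -3375 (V = 225*(-15) = -3375)
(a(-89) - 42576)*(V + 32312) = (213 - 42576)*(-3375 + 32312) = -42363*28937 = -1225858131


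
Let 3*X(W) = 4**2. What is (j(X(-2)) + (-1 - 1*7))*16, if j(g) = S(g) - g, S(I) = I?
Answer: -128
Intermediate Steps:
X(W) = 16/3 (X(W) = (1/3)*4**2 = (1/3)*16 = 16/3)
j(g) = 0 (j(g) = g - g = 0)
(j(X(-2)) + (-1 - 1*7))*16 = (0 + (-1 - 1*7))*16 = (0 + (-1 - 7))*16 = (0 - 8)*16 = -8*16 = -128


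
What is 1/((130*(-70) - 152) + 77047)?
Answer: 1/67795 ≈ 1.4750e-5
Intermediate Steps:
1/((130*(-70) - 152) + 77047) = 1/((-9100 - 152) + 77047) = 1/(-9252 + 77047) = 1/67795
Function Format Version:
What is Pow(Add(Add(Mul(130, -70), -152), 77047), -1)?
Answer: Rational(1, 67795) ≈ 1.4750e-5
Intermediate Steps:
Pow(Add(Add(Mul(130, -70), -152), 77047), -1) = Pow(Add(Add(-9100, -152), 77047), -1) = Pow(Add(-9252, 77047), -1) = Pow(67795, -1) = Rational(1, 67795)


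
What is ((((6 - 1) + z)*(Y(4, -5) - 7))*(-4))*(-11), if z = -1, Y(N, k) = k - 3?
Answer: -2640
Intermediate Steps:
Y(N, k) = -3 + k
((((6 - 1) + z)*(Y(4, -5) - 7))*(-4))*(-11) = ((((6 - 1) - 1)*((-3 - 5) - 7))*(-4))*(-11) = (((5 - 1)*(-8 - 7))*(-4))*(-11) = ((4*(-15))*(-4))*(-11) = -60*(-4)*(-11) = 240*(-11) = -2640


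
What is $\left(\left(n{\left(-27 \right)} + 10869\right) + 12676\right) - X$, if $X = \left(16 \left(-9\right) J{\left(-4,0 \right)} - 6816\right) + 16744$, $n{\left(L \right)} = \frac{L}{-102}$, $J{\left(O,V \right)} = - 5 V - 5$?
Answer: $\frac{438507}{34} \approx 12897.0$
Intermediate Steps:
$J{\left(O,V \right)} = -5 - 5 V$
$n{\left(L \right)} = - \frac{L}{102}$ ($n{\left(L \right)} = L \left(- \frac{1}{102}\right) = - \frac{L}{102}$)
$X = 10648$ ($X = \left(16 \left(-9\right) \left(-5 - 0\right) - 6816\right) + 16744 = \left(- 144 \left(-5 + 0\right) - 6816\right) + 16744 = \left(\left(-144\right) \left(-5\right) - 6816\right) + 16744 = \left(720 - 6816\right) + 16744 = -6096 + 16744 = 10648$)
$\left(\left(n{\left(-27 \right)} + 10869\right) + 12676\right) - X = \left(\left(\left(- \frac{1}{102}\right) \left(-27\right) + 10869\right) + 12676\right) - 10648 = \left(\left(\frac{9}{34} + 10869\right) + 12676\right) - 10648 = \left(\frac{369555}{34} + 12676\right) - 10648 = \frac{800539}{34} - 10648 = \frac{438507}{34}$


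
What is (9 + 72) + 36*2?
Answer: 153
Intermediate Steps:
(9 + 72) + 36*2 = 81 + 72 = 153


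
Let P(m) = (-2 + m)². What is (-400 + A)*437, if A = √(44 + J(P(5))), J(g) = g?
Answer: -174800 + 437*√53 ≈ -1.7162e+5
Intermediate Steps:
A = √53 (A = √(44 + (-2 + 5)²) = √(44 + 3²) = √(44 + 9) = √53 ≈ 7.2801)
(-400 + A)*437 = (-400 + √53)*437 = -174800 + 437*√53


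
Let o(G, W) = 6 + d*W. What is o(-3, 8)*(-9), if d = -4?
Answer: 234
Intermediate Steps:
o(G, W) = 6 - 4*W
o(-3, 8)*(-9) = (6 - 4*8)*(-9) = (6 - 32)*(-9) = -26*(-9) = 234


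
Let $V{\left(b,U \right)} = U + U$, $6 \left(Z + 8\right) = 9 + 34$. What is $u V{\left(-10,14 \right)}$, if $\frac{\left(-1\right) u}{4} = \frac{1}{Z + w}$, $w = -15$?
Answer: $\frac{672}{95} \approx 7.0737$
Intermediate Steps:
$Z = - \frac{5}{6}$ ($Z = -8 + \frac{9 + 34}{6} = -8 + \frac{1}{6} \cdot 43 = -8 + \frac{43}{6} = - \frac{5}{6} \approx -0.83333$)
$V{\left(b,U \right)} = 2 U$
$u = \frac{24}{95}$ ($u = - \frac{4}{- \frac{5}{6} - 15} = - \frac{4}{- \frac{95}{6}} = \left(-4\right) \left(- \frac{6}{95}\right) = \frac{24}{95} \approx 0.25263$)
$u V{\left(-10,14 \right)} = \frac{24 \cdot 2 \cdot 14}{95} = \frac{24}{95} \cdot 28 = \frac{672}{95}$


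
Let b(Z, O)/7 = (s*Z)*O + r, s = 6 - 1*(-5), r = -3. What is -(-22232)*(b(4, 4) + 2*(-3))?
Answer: 26789560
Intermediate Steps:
s = 11 (s = 6 + 5 = 11)
b(Z, O) = -21 + 77*O*Z (b(Z, O) = 7*((11*Z)*O - 3) = 7*(11*O*Z - 3) = 7*(-3 + 11*O*Z) = -21 + 77*O*Z)
-(-22232)*(b(4, 4) + 2*(-3)) = -(-22232)*((-21 + 77*4*4) + 2*(-3)) = -(-22232)*((-21 + 1232) - 6) = -(-22232)*(1211 - 6) = -(-22232)*1205 = -5558*(-4820) = 26789560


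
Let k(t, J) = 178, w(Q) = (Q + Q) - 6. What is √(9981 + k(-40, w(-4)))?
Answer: √10159 ≈ 100.79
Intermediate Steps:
w(Q) = -6 + 2*Q (w(Q) = 2*Q - 6 = -6 + 2*Q)
√(9981 + k(-40, w(-4))) = √(9981 + 178) = √10159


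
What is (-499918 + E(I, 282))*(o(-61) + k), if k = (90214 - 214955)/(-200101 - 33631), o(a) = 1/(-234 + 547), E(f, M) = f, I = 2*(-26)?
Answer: -9818827085025/36579058 ≈ -2.6843e+5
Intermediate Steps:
I = -52
o(a) = 1/313
k = 124741/233732 (k = -124741/(-233732) = -124741*(-1/233732) = 124741/233732 ≈ 0.53369)
(-499918 + E(I, 282))*(o(-61) + k) = (-499918 - 52)*(1/313 + 124741/233732) = -499970*39277665/73158116 = -9818827085025/36579058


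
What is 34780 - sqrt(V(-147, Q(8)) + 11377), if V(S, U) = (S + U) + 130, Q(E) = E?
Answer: 34780 - 14*sqrt(58) ≈ 34673.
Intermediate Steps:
V(S, U) = 130 + S + U
34780 - sqrt(V(-147, Q(8)) + 11377) = 34780 - sqrt((130 - 147 + 8) + 11377) = 34780 - sqrt(-9 + 11377) = 34780 - sqrt(11368) = 34780 - 14*sqrt(58)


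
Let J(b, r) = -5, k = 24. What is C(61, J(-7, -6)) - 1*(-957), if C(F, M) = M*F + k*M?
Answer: 532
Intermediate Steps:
C(F, M) = 24*M + F*M (C(F, M) = M*F + 24*M = F*M + 24*M = 24*M + F*M)
C(61, J(-7, -6)) - 1*(-957) = -5*(24 + 61) - 1*(-957) = -5*85 + 957 = -425 + 957 = 532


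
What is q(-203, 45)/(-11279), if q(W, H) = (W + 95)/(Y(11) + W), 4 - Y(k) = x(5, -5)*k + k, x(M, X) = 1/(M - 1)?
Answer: -432/9598429 ≈ -4.5007e-5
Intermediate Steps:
x(M, X) = 1/(-1 + M)
Y(k) = 4 - 5*k/4 (Y(k) = 4 - (k/(-1 + 5) + k) = 4 - (k/4 + k) = 4 - 5*k/4)
q(W, H) = (95 + W)/(-39/4 + W) (q(W, H) = (W + 95)/((4 - 5/4*11) + W) = (95 + W)/((4 - 55/4) + W) = (95 + W)/(-39/4 + W))
q(-203, 45)/(-11279) = (4*(95 - 203)/(-39 + 4*(-203)))/(-11279) = (4*(-108)/(-39 - 812))*(-1/11279) = (4*(-108)/(-851))*(-1/11279) = (4*(-1/851)*(-108))*(-1/11279) = (432/851)*(-1/11279) = -432/9598429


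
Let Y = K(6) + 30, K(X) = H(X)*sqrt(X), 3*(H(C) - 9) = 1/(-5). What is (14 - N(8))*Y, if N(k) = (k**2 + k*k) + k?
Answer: -3660 - 16348*sqrt(6)/15 ≈ -6329.6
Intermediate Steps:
N(k) = k + 2*k**2 (N(k) = (k**2 + k**2) + k = 2*k**2 + k = k + 2*k**2)
H(C) = 134/15 (H(C) = 9 + (1/3)/(-5) = 9 + (1/3)*(-1/5) = 9 - 1/15 = 134/15)
K(X) = 134*sqrt(X)/15
Y = 30 + 134*sqrt(6)/15 (Y = 134*sqrt(6)/15 + 30 = 30 + 134*sqrt(6)/15 ≈ 51.882)
(14 - N(8))*Y = (14 - 8*(1 + 2*8))*(30 + 134*sqrt(6)/15) = (14 - 8*(1 + 16))*(30 + 134*sqrt(6)/15) = (14 - 8*17)*(30 + 134*sqrt(6)/15) = (14 - 1*136)*(30 + 134*sqrt(6)/15) = (14 - 136)*(30 + 134*sqrt(6)/15) = -122*(30 + 134*sqrt(6)/15) = -3660 - 16348*sqrt(6)/15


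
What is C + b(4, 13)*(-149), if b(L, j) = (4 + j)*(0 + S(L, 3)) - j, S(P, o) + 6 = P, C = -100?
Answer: 6903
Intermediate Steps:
S(P, o) = -6 + P
b(L, j) = -j + (-6 + L)*(4 + j) (b(L, j) = (4 + j)*(0 + (-6 + L)) - j = (4 + j)*(-6 + L) - j = (-6 + L)*(4 + j) - j = -j + (-6 + L)*(4 + j))
C + b(4, 13)*(-149) = -100 + (-24 - 1*13 + 4*4 + 13*(-6 + 4))*(-149) = -100 + (-24 - 13 + 16 + 13*(-2))*(-149) = -100 + (-24 - 13 + 16 - 26)*(-149) = -100 - 47*(-149) = -100 + 7003 = 6903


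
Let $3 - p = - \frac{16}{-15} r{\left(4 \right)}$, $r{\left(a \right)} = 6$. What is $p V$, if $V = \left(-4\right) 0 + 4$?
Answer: $- \frac{68}{5} \approx -13.6$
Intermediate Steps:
$p = - \frac{17}{5}$ ($p = 3 - - \frac{16}{-15} \cdot 6 = 3 - \left(-16\right) \left(- \frac{1}{15}\right) 6 = 3 - \frac{16}{15} \cdot 6 = 3 - \frac{32}{5} = - \frac{17}{5} \approx -3.4$)
$V = 4$ ($V = 0 + 4 = 4$)
$p V = \left(- \frac{17}{5}\right) 4 = - \frac{68}{5}$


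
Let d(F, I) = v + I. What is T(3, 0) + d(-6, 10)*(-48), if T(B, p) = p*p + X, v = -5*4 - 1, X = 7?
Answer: 535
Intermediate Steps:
v = -21 (v = -20 - 1 = -21)
T(B, p) = 7 + p² (T(B, p) = p*p + 7 = p² + 7 = 7 + p²)
d(F, I) = -21 + I
T(3, 0) + d(-6, 10)*(-48) = (7 + 0²) + (-21 + 10)*(-48) = (7 + 0) - 11*(-48) = 7 + 528 = 535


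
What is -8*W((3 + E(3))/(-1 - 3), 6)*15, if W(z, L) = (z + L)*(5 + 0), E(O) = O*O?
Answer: -1800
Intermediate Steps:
E(O) = O²
W(z, L) = 5*L + 5*z (W(z, L) = (L + z)*5 = 5*L + 5*z)
-8*W((3 + E(3))/(-1 - 3), 6)*15 = -8*(5*6 + 5*((3 + 3²)/(-1 - 3)))*15 = -8*(30 + 5*((3 + 9)/(-4)))*15 = -8*(30 + 5*(12*(-¼)))*15 = -8*(30 + 5*(-3))*15 = -8*(30 - 15)*15 = -8*15*15 = -120*15 = -1800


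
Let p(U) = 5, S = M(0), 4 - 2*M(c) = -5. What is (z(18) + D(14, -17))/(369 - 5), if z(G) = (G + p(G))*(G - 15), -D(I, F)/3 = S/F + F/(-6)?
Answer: 521/3094 ≈ 0.16839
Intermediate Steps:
M(c) = 9/2 (M(c) = 2 - 1/2*(-5) = 2 + 5/2 = 9/2)
S = 9/2 ≈ 4.5000
D(I, F) = F/2 - 27/(2*F) (D(I, F) = -3*(9/(2*F) + F/(-6)) = -3*(9/(2*F) + F*(-1/6)) = -3*(9/(2*F) - F/6) = -3*(-F/6 + 9/(2*F)) = F/2 - 27/(2*F))
z(G) = (-15 + G)*(5 + G) (z(G) = (G + 5)*(G - 15) = (5 + G)*(-15 + G) = (-15 + G)*(5 + G))
(z(18) + D(14, -17))/(369 - 5) = ((-75 + 18**2 - 10*18) + (1/2)*(-27 + (-17)**2)/(-17))/(369 - 5) = ((-75 + 324 - 180) + (1/2)*(-1/17)*(-27 + 289))/364 = (69 + (1/2)*(-1/17)*262)*(1/364) = (69 - 131/17)*(1/364) = (1042/17)*(1/364) = 521/3094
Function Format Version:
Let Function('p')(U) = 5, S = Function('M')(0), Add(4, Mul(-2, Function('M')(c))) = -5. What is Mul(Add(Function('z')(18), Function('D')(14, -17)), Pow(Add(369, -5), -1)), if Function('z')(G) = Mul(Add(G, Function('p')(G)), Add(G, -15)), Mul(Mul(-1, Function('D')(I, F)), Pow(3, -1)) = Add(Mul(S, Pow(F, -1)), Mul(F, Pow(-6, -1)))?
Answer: Rational(521, 3094) ≈ 0.16839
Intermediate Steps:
Function('M')(c) = Rational(9, 2) (Function('M')(c) = Add(2, Mul(Rational(-1, 2), -5)) = Add(2, Rational(5, 2)) = Rational(9, 2))
S = Rational(9, 2) ≈ 4.5000
Function('D')(I, F) = Add(Mul(Rational(1, 2), F), Mul(Rational(-27, 2), Pow(F, -1))) (Function('D')(I, F) = Mul(-3, Add(Mul(Rational(9, 2), Pow(F, -1)), Mul(F, Pow(-6, -1)))) = Mul(-3, Add(Mul(Rational(9, 2), Pow(F, -1)), Mul(F, Rational(-1, 6)))) = Mul(-3, Add(Mul(Rational(9, 2), Pow(F, -1)), Mul(Rational(-1, 6), F))) = Mul(-3, Add(Mul(Rational(-1, 6), F), Mul(Rational(9, 2), Pow(F, -1)))) = Add(Mul(Rational(1, 2), F), Mul(Rational(-27, 2), Pow(F, -1))))
Function('z')(G) = Mul(Add(-15, G), Add(5, G)) (Function('z')(G) = Mul(Add(G, 5), Add(G, -15)) = Mul(Add(5, G), Add(-15, G)) = Mul(Add(-15, G), Add(5, G)))
Mul(Add(Function('z')(18), Function('D')(14, -17)), Pow(Add(369, -5), -1)) = Mul(Add(Add(-75, Pow(18, 2), Mul(-10, 18)), Mul(Rational(1, 2), Pow(-17, -1), Add(-27, Pow(-17, 2)))), Pow(Add(369, -5), -1)) = Mul(Add(Add(-75, 324, -180), Mul(Rational(1, 2), Rational(-1, 17), Add(-27, 289))), Pow(364, -1)) = Mul(Add(69, Mul(Rational(1, 2), Rational(-1, 17), 262)), Rational(1, 364)) = Mul(Add(69, Rational(-131, 17)), Rational(1, 364)) = Mul(Rational(1042, 17), Rational(1, 364)) = Rational(521, 3094)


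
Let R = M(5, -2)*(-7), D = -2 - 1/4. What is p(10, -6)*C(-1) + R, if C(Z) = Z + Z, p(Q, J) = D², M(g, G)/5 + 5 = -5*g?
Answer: 8319/8 ≈ 1039.9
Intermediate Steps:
M(g, G) = -25 - 25*g (M(g, G) = -25 + 5*(-5*g) = -25 - 25*g)
D = -9/4 (D = -2 - 1*¼ = -2 - ¼ = -9/4 ≈ -2.2500)
p(Q, J) = 81/16 (p(Q, J) = (-9/4)² = 81/16)
R = 1050 (R = (-25 - 25*5)*(-7) = (-25 - 125)*(-7) = -150*(-7) = 1050)
C(Z) = 2*Z
p(10, -6)*C(-1) + R = 81*(2*(-1))/16 + 1050 = (81/16)*(-2) + 1050 = -81/8 + 1050 = 8319/8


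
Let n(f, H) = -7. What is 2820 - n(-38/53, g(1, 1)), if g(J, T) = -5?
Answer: 2827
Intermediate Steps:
2820 - n(-38/53, g(1, 1)) = 2820 - 1*(-7) = 2820 + 7 = 2827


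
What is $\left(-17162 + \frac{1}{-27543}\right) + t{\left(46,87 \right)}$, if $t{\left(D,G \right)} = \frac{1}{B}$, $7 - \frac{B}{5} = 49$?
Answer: $- \frac{33088516871}{1928010} \approx -17162.0$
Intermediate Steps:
$B = -210$ ($B = 35 - 245 = -210$)
$t{\left(D,G \right)} = - \frac{1}{210}$ ($t{\left(D,G \right)} = \frac{1}{-210} = - \frac{1}{210}$)
$\left(-17162 + \frac{1}{-27543}\right) + t{\left(46,87 \right)} = \left(-17162 + \frac{1}{-27543}\right) - \frac{1}{210} = \left(-17162 - \frac{1}{27543}\right) - \frac{1}{210} = - \frac{472692967}{27543} - \frac{1}{210} = - \frac{33088516871}{1928010}$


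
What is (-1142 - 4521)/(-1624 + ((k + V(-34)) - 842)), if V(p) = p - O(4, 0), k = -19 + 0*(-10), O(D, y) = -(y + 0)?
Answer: 5663/2519 ≈ 2.2481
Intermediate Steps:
O(D, y) = -y
k = -19 (k = -19 + 0 = -19)
V(p) = p (V(p) = p - (-1)*0 = p - 1*0 = p + 0 = p)
(-1142 - 4521)/(-1624 + ((k + V(-34)) - 842)) = (-1142 - 4521)/(-1624 + ((-19 - 34) - 842)) = -5663/(-1624 + (-53 - 842)) = -5663/(-1624 - 895) = -5663/(-2519) = -5663*(-1/2519) = 5663/2519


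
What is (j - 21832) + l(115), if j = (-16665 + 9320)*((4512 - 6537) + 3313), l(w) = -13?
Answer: -9482205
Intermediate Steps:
j = -9460360 (j = -7345*(-2025 + 3313) = -7345*1288 = -9460360)
(j - 21832) + l(115) = (-9460360 - 21832) - 13 = -9482192 - 13 = -9482205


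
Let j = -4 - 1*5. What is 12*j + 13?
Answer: -95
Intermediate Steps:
j = -9 (j = -4 - 5 = -9)
12*j + 13 = 12*(-9) + 13 = -108 + 13 = -95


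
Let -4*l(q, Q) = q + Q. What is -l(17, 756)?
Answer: 773/4 ≈ 193.25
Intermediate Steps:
l(q, Q) = -Q/4 - q/4 (l(q, Q) = -(q + Q)/4 = -(Q + q)/4 = -Q/4 - q/4)
-l(17, 756) = -(-1/4*756 - 1/4*17) = -(-189 - 17/4) = -1*(-773/4) = 773/4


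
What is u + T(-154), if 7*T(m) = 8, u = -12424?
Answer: -86960/7 ≈ -12423.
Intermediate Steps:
T(m) = 8/7 (T(m) = (⅐)*8 = 8/7)
u + T(-154) = -12424 + 8/7 = -86960/7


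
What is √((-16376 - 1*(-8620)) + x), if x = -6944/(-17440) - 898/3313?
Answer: I*√25285209661278165/1805585 ≈ 88.067*I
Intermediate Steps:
x = 229511/1805585 (x = -6944*(-1/17440) - 898*1/3313 = 217/545 - 898/3313 = 229511/1805585 ≈ 0.12711)
√((-16376 - 1*(-8620)) + x) = √((-16376 - 1*(-8620)) + 229511/1805585) = √((-16376 + 8620) + 229511/1805585) = √(-7756 + 229511/1805585) = √(-14003887749/1805585) = I*√25285209661278165/1805585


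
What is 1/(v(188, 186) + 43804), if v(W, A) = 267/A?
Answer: 62/2715937 ≈ 2.2828e-5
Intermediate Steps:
1/(v(188, 186) + 43804) = 1/(267/186 + 43804) = 1/(267*(1/186) + 43804) = 1/(89/62 + 43804) = 1/(2715937/62) = 62/2715937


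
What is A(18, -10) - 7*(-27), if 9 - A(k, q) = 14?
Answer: 184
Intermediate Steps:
A(k, q) = -5 (A(k, q) = 9 - 1*14 = 9 - 14 = -5)
A(18, -10) - 7*(-27) = -5 - 7*(-27) = -5 - 1*(-189) = -5 + 189 = 184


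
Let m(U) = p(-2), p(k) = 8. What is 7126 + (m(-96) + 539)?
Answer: 7673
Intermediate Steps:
m(U) = 8
7126 + (m(-96) + 539) = 7126 + (8 + 539) = 7126 + 547 = 7673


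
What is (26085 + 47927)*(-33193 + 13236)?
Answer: -1477057484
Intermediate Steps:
(26085 + 47927)*(-33193 + 13236) = 74012*(-19957) = -1477057484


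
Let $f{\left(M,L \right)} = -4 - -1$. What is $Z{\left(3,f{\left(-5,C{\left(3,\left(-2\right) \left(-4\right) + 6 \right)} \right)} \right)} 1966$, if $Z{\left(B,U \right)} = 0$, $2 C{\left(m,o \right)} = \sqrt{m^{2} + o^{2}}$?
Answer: $0$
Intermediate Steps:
$C{\left(m,o \right)} = \frac{\sqrt{m^{2} + o^{2}}}{2}$
$f{\left(M,L \right)} = -3$ ($f{\left(M,L \right)} = -4 + 1 = -3$)
$Z{\left(3,f{\left(-5,C{\left(3,\left(-2\right) \left(-4\right) + 6 \right)} \right)} \right)} 1966 = 0 \cdot 1966 = 0$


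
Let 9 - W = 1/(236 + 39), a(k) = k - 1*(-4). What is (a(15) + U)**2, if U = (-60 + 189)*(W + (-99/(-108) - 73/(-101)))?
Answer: 23883278908381281/12343210000 ≈ 1.9349e+6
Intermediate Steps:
a(k) = 4 + k (a(k) = k + 4 = 4 + k)
W = 2474/275 (W = 9 - 1/(236 + 39) = 9 - 1/275 = 2474/275 ≈ 8.9964)
U = 152431259/111100 (U = (-60 + 189)*(2474/275 + (-99/(-108) - 73/(-101))) = 129*(2474/275 + (-99*(-1/108) - 73*(-1/101))) = 129*(2474/275 + (11/12 + 73/101)) = 129*(2474/275 + 1987/1212) = 129*(3544913/333300) = 152431259/111100 ≈ 1372.0)
(a(15) + U)**2 = ((4 + 15) + 152431259/111100)**2 = (19 + 152431259/111100)**2 = (154542159/111100)**2 = 23883278908381281/12343210000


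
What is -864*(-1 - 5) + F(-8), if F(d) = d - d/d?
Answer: 5175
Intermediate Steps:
F(d) = -1 + d (F(d) = d - 1*1 = d - 1 = -1 + d)
-864*(-1 - 5) + F(-8) = -864*(-1 - 5) + (-1 - 8) = -864*(-6) - 9 = -144*(-36) - 9 = 5184 - 9 = 5175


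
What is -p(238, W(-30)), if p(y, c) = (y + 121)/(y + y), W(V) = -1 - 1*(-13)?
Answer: -359/476 ≈ -0.75420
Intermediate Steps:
W(V) = 12 (W(V) = -1 + 13 = 12)
p(y, c) = (121 + y)/(2*y) (p(y, c) = (121 + y)/((2*y)) = (121 + y)*(1/(2*y)) = (121 + y)/(2*y))
-p(238, W(-30)) = -(121 + 238)/(2*238) = -359/(2*238) = -1*359/476 = -359/476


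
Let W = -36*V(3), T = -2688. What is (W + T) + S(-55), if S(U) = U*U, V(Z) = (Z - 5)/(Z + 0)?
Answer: 361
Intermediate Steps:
V(Z) = (-5 + Z)/Z
S(U) = U²
W = 24 (W = -36*(-5 + 3)/3 = -12*(-2) = -36*(-⅔) = 24)
(W + T) + S(-55) = (24 - 2688) + (-55)² = -2664 + 3025 = 361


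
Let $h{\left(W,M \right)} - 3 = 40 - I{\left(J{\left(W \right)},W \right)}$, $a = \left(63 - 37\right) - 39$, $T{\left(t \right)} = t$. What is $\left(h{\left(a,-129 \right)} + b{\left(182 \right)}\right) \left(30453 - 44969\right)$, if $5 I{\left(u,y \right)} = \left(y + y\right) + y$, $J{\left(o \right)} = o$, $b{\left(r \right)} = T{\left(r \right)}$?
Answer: $- \frac{16896624}{5} \approx -3.3793 \cdot 10^{6}$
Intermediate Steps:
$b{\left(r \right)} = r$
$I{\left(u,y \right)} = \frac{3 y}{5}$ ($I{\left(u,y \right)} = \frac{\left(y + y\right) + y}{5} = \frac{2 y + y}{5} = \frac{3 y}{5}$)
$a = -13$ ($a = 26 - 39 = -13$)
$h{\left(W,M \right)} = 43 - \frac{3 W}{5}$ ($h{\left(W,M \right)} = 3 - \left(-40 + \frac{3 W}{5}\right) = 43 - \frac{3 W}{5}$)
$\left(h{\left(a,-129 \right)} + b{\left(182 \right)}\right) \left(30453 - 44969\right) = \left(\left(43 - - \frac{39}{5}\right) + 182\right) \left(30453 - 44969\right) = \left(\left(43 + \frac{39}{5}\right) + 182\right) \left(-14516\right) = \left(\frac{254}{5} + 182\right) \left(-14516\right) = \frac{1164}{5} \left(-14516\right) = - \frac{16896624}{5}$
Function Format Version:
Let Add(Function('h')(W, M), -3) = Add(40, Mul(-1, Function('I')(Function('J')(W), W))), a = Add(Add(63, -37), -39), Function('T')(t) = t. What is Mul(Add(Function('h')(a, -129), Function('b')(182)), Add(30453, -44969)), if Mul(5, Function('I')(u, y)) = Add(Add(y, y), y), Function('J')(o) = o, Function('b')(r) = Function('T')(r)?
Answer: Rational(-16896624, 5) ≈ -3.3793e+6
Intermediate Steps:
Function('b')(r) = r
Function('I')(u, y) = Mul(Rational(3, 5), y) (Function('I')(u, y) = Mul(Rational(1, 5), Add(Add(y, y), y)) = Mul(Rational(1, 5), Add(Mul(2, y), y)) = Mul(Rational(1, 5), Mul(3, y)) = Mul(Rational(3, 5), y))
a = -13 (a = Add(26, -39) = -13)
Function('h')(W, M) = Add(43, Mul(Rational(-3, 5), W)) (Function('h')(W, M) = Add(3, Add(40, Mul(-1, Mul(Rational(3, 5), W)))) = Add(3, Add(40, Mul(Rational(-3, 5), W))) = Add(43, Mul(Rational(-3, 5), W)))
Mul(Add(Function('h')(a, -129), Function('b')(182)), Add(30453, -44969)) = Mul(Add(Add(43, Mul(Rational(-3, 5), -13)), 182), Add(30453, -44969)) = Mul(Add(Add(43, Rational(39, 5)), 182), -14516) = Mul(Add(Rational(254, 5), 182), -14516) = Mul(Rational(1164, 5), -14516) = Rational(-16896624, 5)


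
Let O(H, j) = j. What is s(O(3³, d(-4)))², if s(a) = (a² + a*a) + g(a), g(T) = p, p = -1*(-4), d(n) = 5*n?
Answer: 646416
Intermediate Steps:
p = 4
g(T) = 4
s(a) = 4 + 2*a² (s(a) = (a² + a*a) + 4 = (a² + a²) + 4 = 2*a² + 4 = 4 + 2*a²)
s(O(3³, d(-4)))² = (4 + 2*(5*(-4))²)² = (4 + 2*(-20)²)² = (4 + 2*400)² = (4 + 800)² = 804² = 646416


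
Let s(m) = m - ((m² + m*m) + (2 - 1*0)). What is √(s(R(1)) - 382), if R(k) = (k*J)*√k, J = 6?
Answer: 15*I*√2 ≈ 21.213*I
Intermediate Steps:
R(k) = 6*k^(3/2) (R(k) = (k*6)*√k = (6*k)*√k = 6*k^(3/2))
s(m) = -2 + m - 2*m² (s(m) = m - ((m² + m²) + (2 + 0)) = m - (2*m² + 2) = m - (2 + 2*m²) = m + (-2 - 2*m²) = -2 + m - 2*m²)
√(s(R(1)) - 382) = √((-2 + 6*1^(3/2) - 2*(6*1^(3/2))²) - 382) = √((-2 + 6*1 - 2*(6*1)²) - 382) = √((-2 + 6 - 2*6²) - 382) = √((-2 + 6 - 2*36) - 382) = √((-2 + 6 - 72) - 382) = √(-68 - 382) = √(-450) = 15*I*√2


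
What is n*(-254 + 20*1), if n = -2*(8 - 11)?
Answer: -1404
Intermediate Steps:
n = 6 (n = -2*(-3) = 6)
n*(-254 + 20*1) = 6*(-254 + 20*1) = 6*(-254 + 20) = 6*(-234) = -1404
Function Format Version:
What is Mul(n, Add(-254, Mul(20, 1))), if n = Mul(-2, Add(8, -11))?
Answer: -1404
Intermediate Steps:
n = 6 (n = Mul(-2, -3) = 6)
Mul(n, Add(-254, Mul(20, 1))) = Mul(6, Add(-254, Mul(20, 1))) = Mul(6, Add(-254, 20)) = Mul(6, -234) = -1404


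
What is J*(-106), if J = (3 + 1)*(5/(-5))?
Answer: 424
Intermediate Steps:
J = -4 (J = 4*(5*(-⅕)) = 4*(-1) = -4)
J*(-106) = -4*(-106) = 424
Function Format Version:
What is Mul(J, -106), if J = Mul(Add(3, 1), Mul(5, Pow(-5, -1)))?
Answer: 424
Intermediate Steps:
J = -4 (J = Mul(4, Mul(5, Rational(-1, 5))) = Mul(4, -1) = -4)
Mul(J, -106) = Mul(-4, -106) = 424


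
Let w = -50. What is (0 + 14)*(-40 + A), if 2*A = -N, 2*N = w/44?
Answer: -24465/44 ≈ -556.02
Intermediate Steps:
N = -25/44 (N = (-50/44)/2 = (-50*1/44)/2 = (1/2)*(-25/22) = -25/44 ≈ -0.56818)
A = 25/88 (A = (-1*(-25/44))/2 = (1/2)*(25/44) = 25/88 ≈ 0.28409)
(0 + 14)*(-40 + A) = (0 + 14)*(-40 + 25/88) = 14*(-3495/88) = -24465/44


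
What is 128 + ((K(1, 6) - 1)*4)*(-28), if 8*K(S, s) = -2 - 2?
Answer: 296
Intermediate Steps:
K(S, s) = -1/2 (K(S, s) = (-2 - 2)/8 = (1/8)*(-4) = -1/2)
128 + ((K(1, 6) - 1)*4)*(-28) = 128 + ((-1/2 - 1)*4)*(-28) = 128 - 3/2*4*(-28) = 128 - 6*(-28) = 128 + 168 = 296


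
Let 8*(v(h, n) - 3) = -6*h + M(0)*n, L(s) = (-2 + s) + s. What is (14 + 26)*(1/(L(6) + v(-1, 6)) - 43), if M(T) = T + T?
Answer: -18888/11 ≈ -1717.1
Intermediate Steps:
M(T) = 2*T
L(s) = -2 + 2*s
v(h, n) = 3 - 3*h/4 (v(h, n) = 3 + (-6*h + (2*0)*n)/8 = 3 + (-6*h + 0*n)/8 = 3 + (-6*h + 0)/8 = 3 + (-6*h)/8 = 3 - 3*h/4)
(14 + 26)*(1/(L(6) + v(-1, 6)) - 43) = (14 + 26)*(1/((-2 + 2*6) + (3 - ¾*(-1))) - 43) = 40*(1/((-2 + 12) + (3 + ¾)) - 43) = 40*(1/(10 + 15/4) - 43) = 40*(1/(55/4) - 43) = 40*(4/55 - 43) = 40*(-2361/55) = -18888/11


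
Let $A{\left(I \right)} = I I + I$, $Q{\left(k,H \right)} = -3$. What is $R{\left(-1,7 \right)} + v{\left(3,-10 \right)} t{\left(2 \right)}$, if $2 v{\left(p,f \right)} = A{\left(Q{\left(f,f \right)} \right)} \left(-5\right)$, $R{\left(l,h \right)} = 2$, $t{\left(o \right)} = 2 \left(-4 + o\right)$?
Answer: $62$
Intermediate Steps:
$t{\left(o \right)} = -8 + 2 o$
$A{\left(I \right)} = I + I^{2}$ ($A{\left(I \right)} = I^{2} + I = I + I^{2}$)
$v{\left(p,f \right)} = -15$ ($v{\left(p,f \right)} = \frac{- 3 \left(1 - 3\right) \left(-5\right)}{2} = \frac{\left(-3\right) \left(-2\right) \left(-5\right)}{2} = \frac{6 \left(-5\right)}{2} = \frac{1}{2} \left(-30\right) = -15$)
$R{\left(-1,7 \right)} + v{\left(3,-10 \right)} t{\left(2 \right)} = 2 - 15 \left(-8 + 2 \cdot 2\right) = 2 - 15 \left(-8 + 4\right) = 2 - -60 = 2 + 60 = 62$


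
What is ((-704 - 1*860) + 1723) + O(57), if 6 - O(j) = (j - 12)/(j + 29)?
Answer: 14145/86 ≈ 164.48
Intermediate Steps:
O(j) = 6 - (-12 + j)/(29 + j) (O(j) = 6 - (j - 12)/(j + 29) = 6 - (-12 + j)/(29 + j))
((-704 - 1*860) + 1723) + O(57) = ((-704 - 1*860) + 1723) + (186 + 5*57)/(29 + 57) = ((-704 - 860) + 1723) + (186 + 285)/86 = (-1564 + 1723) + (1/86)*471 = 159 + 471/86 = 14145/86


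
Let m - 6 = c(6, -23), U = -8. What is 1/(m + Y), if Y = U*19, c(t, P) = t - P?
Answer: -1/117 ≈ -0.0085470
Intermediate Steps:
Y = -152 (Y = -8*19 = -152)
m = 35 (m = 6 + (6 - 1*(-23)) = 6 + (6 + 23) = 6 + 29 = 35)
1/(m + Y) = 1/(35 - 152) = 1/(-117) = -1/117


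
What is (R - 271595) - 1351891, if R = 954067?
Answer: -669419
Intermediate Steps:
(R - 271595) - 1351891 = (954067 - 271595) - 1351891 = 682472 - 1351891 = -669419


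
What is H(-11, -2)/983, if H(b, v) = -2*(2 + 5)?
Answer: -14/983 ≈ -0.014242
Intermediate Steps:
H(b, v) = -14 (H(b, v) = -2*7 = -14)
H(-11, -2)/983 = -14/983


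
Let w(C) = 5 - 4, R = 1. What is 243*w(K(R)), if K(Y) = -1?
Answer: 243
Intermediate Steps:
w(C) = 1
243*w(K(R)) = 243*1 = 243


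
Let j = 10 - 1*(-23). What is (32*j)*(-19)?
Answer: -20064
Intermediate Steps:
j = 33 (j = 10 + 23 = 33)
(32*j)*(-19) = (32*33)*(-19) = 1056*(-19) = -20064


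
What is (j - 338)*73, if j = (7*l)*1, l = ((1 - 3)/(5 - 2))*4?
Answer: -78110/3 ≈ -26037.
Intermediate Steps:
l = -8/3 (l = -2/3*4 = -8/3 ≈ -2.6667)
j = -56/3 (j = (7*(-8/3))*1 = -56/3*1 = -56/3 ≈ -18.667)
(j - 338)*73 = (-56/3 - 338)*73 = -1070/3*73 = -78110/3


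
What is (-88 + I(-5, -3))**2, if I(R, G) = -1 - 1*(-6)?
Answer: 6889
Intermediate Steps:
I(R, G) = 5 (I(R, G) = -1 + 6 = 5)
(-88 + I(-5, -3))**2 = (-88 + 5)**2 = (-83)**2 = 6889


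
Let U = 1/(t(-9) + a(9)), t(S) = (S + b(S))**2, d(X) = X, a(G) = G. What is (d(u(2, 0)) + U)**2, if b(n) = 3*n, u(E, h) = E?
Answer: 6817321/1703025 ≈ 4.0031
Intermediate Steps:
t(S) = 16*S**2 (t(S) = (S + 3*S)**2 = (4*S)**2 = 16*S**2)
U = 1/1305 (U = 1/(16*(-9)**2 + 9) = 1/(16*81 + 9) = 1/(1296 + 9) = 1/1305 ≈ 0.00076628)
(d(u(2, 0)) + U)**2 = (2 + 1/1305)**2 = (2611/1305)**2 = 6817321/1703025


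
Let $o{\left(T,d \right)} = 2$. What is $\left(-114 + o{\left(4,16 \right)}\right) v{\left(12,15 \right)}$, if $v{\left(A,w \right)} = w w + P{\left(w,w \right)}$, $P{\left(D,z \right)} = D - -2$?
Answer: $-27104$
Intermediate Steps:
$P{\left(D,z \right)} = 2 + D$ ($P{\left(D,z \right)} = D + 2 = 2 + D$)
$v{\left(A,w \right)} = 2 + w + w^{2}$ ($v{\left(A,w \right)} = w w + \left(2 + w\right) = w^{2} + \left(2 + w\right) = 2 + w + w^{2}$)
$\left(-114 + o{\left(4,16 \right)}\right) v{\left(12,15 \right)} = \left(-114 + 2\right) \left(2 + 15 + 15^{2}\right) = - 112 \left(2 + 15 + 225\right) = \left(-112\right) 242 = -27104$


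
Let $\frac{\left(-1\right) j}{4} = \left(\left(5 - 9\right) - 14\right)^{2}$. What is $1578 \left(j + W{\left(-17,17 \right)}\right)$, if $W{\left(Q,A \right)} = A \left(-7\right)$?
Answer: $-2232870$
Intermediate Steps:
$W{\left(Q,A \right)} = - 7 A$
$j = -1296$ ($j = - 4 \left(\left(5 - 9\right) - 14\right)^{2} = - 4 \left(-4 - 14\right)^{2} = - 4 \left(-18\right)^{2} = \left(-4\right) 324 = -1296$)
$1578 \left(j + W{\left(-17,17 \right)}\right) = 1578 \left(-1296 - 119\right) = 1578 \left(-1415\right) = -2232870$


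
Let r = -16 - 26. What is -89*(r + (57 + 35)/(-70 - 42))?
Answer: 106711/28 ≈ 3811.1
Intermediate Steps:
r = -42
-89*(r + (57 + 35)/(-70 - 42)) = -89*(-42 + (57 + 35)/(-70 - 42)) = -89*(-42 + 92/(-112)) = -89*(-42 + 92*(-1/112)) = -89*(-42 - 23/28) = -89*(-1199/28) = 106711/28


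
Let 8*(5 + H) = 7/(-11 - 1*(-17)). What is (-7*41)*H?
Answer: 66871/48 ≈ 1393.1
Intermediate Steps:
H = -233/48 (H = -5 + (7/(-11 - 1*(-17)))/8 = -5 + (7/(-11 + 17))/8 = -5 + (7/6)/8 = -5 + (7*(⅙))/8 = -5 + (⅛)*(7/6) = -5 + 7/48 = -233/48 ≈ -4.8542)
(-7*41)*H = -7*41*(-233/48) = -287*(-233/48) = 66871/48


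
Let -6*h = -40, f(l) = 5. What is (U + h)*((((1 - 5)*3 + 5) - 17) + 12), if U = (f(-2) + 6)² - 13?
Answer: -1376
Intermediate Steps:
h = 20/3 (h = -⅙*(-40) = 20/3 ≈ 6.6667)
U = 108 (U = (5 + 6)² - 13 = 11² - 13 = 121 - 13 = 108)
(U + h)*((((1 - 5)*3 + 5) - 17) + 12) = (108 + 20/3)*((((1 - 5)*3 + 5) - 17) + 12) = 344*(((-4*3 + 5) - 17) + 12)/3 = 344*(((-12 + 5) - 17) + 12)/3 = 344*((-7 - 17) + 12)/3 = 344*(-24 + 12)/3 = (344/3)*(-12) = -1376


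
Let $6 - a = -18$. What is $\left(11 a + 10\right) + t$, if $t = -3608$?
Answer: $-3334$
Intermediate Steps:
$a = 24$ ($a = 6 - -18 = 6 + 18 = 24$)
$\left(11 a + 10\right) + t = \left(11 \cdot 24 + 10\right) - 3608 = \left(264 + 10\right) - 3608 = 274 - 3608 = -3334$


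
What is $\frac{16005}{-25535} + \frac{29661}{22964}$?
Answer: $\frac{77970963}{117277148} \approx 0.66484$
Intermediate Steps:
$\frac{16005}{-25535} + \frac{29661}{22964} = 16005 \left(- \frac{1}{25535}\right) + 29661 \cdot \frac{1}{22964} = - \frac{3201}{5107} + \frac{29661}{22964} = \frac{77970963}{117277148}$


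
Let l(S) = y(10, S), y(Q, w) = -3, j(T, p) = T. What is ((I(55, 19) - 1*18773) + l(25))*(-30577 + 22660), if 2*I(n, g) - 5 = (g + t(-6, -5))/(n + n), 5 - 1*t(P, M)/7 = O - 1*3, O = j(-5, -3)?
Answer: 148625841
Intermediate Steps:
O = -5
t(P, M) = 91 (t(P, M) = 35 - 7*(-5 - 1*3) = 35 - 7*(-5 - 3) = 35 - 7*(-8) = 35 + 56 = 91)
I(n, g) = 5/2 + (91 + g)/(4*n) (I(n, g) = 5/2 + ((g + 91)/(n + n))/2 = 5/2 + ((91 + g)/((2*n)))/2 = 5/2 + ((91 + g)*(1/(2*n)))/2 = 5/2 + ((91 + g)/(2*n))/2 = 5/2 + (91 + g)/(4*n))
l(S) = -3
((I(55, 19) - 1*18773) + l(25))*(-30577 + 22660) = (((1/4)*(91 + 19 + 10*55)/55 - 1*18773) - 3)*(-30577 + 22660) = (((1/4)*(1/55)*(91 + 19 + 550) - 18773) - 3)*(-7917) = (((1/4)*(1/55)*660 - 18773) - 3)*(-7917) = ((3 - 18773) - 3)*(-7917) = (-18770 - 3)*(-7917) = -18773*(-7917) = 148625841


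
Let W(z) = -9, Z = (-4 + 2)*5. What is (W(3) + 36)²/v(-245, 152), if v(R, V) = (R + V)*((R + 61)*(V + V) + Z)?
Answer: 243/1734326 ≈ 0.00014011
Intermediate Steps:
Z = -10 (Z = -2*5 = -10)
v(R, V) = (-10 + 2*V*(61 + R))*(R + V) (v(R, V) = (R + V)*((R + 61)*(V + V) - 10) = (R + V)*((61 + R)*(2*V) - 10) = (R + V)*(2*V*(61 + R) - 10) = (R + V)*(-10 + 2*V*(61 + R)) = (-10 + 2*V*(61 + R))*(R + V))
(W(3) + 36)²/v(-245, 152) = (-9 + 36)²/(-10*(-245) - 10*152 + 122*152² + 2*(-245)*152² + 2*152*(-245)² + 122*(-245)*152) = 27²/(2450 - 1520 + 122*23104 + 2*(-245)*23104 + 2*152*60025 - 4543280) = 729/(2450 - 1520 + 2818688 - 11320960 + 18247600 - 4543280) = 729/5202978 = 729*(1/5202978) = 243/1734326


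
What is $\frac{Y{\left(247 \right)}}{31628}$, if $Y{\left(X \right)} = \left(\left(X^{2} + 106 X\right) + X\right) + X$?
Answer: $\frac{87685}{31628} \approx 2.7724$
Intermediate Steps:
$Y{\left(X \right)} = X^{2} + 108 X$ ($Y{\left(X \right)} = \left(X^{2} + 107 X\right) + X = X^{2} + 108 X$)
$\frac{Y{\left(247 \right)}}{31628} = \frac{247 \left(108 + 247\right)}{31628} = 247 \cdot 355 \cdot \frac{1}{31628} = 87685 \cdot \frac{1}{31628} = \frac{87685}{31628}$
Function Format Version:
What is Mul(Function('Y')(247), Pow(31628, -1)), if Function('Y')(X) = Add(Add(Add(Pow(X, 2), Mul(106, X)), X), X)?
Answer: Rational(87685, 31628) ≈ 2.7724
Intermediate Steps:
Function('Y')(X) = Add(Pow(X, 2), Mul(108, X)) (Function('Y')(X) = Add(Add(Pow(X, 2), Mul(107, X)), X) = Add(Pow(X, 2), Mul(108, X)))
Mul(Function('Y')(247), Pow(31628, -1)) = Mul(Mul(247, Add(108, 247)), Pow(31628, -1)) = Mul(Mul(247, 355), Rational(1, 31628)) = Mul(87685, Rational(1, 31628)) = Rational(87685, 31628)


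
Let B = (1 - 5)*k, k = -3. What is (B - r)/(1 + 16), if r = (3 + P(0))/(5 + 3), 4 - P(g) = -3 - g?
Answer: 43/68 ≈ 0.63235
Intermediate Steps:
B = 12 (B = (1 - 5)*(-3) = -4*(-3) = 12)
P(g) = 7 + g (P(g) = 4 - (-3 - g) = 4 + (3 + g) = 7 + g)
r = 5/4 (r = (3 + (7 + 0))/(5 + 3) = (3 + 7)/8 = 10*(1/8) = 5/4 ≈ 1.2500)
(B - r)/(1 + 16) = (12 - 1*5/4)/(1 + 16) = (12 - 5/4)/17 = (1/17)*(43/4) = 43/68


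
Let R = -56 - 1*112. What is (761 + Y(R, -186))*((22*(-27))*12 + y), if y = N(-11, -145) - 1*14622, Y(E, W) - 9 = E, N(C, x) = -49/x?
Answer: -1898528002/145 ≈ -1.3093e+7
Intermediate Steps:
R = -168 (R = -56 - 112 = -168)
Y(E, W) = 9 + E
y = -2120141/145 (y = -49/(-145) - 1*14622 = -49*(-1/145) - 14622 = 49/145 - 14622 = -2120141/145 ≈ -14622.)
(761 + Y(R, -186))*((22*(-27))*12 + y) = (761 + (9 - 168))*((22*(-27))*12 - 2120141/145) = (761 - 159)*(-594*12 - 2120141/145) = 602*(-7128 - 2120141/145) = 602*(-3153701/145) = -1898528002/145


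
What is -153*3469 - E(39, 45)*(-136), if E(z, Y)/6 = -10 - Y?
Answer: -575637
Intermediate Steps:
E(z, Y) = -60 - 6*Y (E(z, Y) = 6*(-10 - Y) = -60 - 6*Y)
-153*3469 - E(39, 45)*(-136) = -153*3469 - (-60 - 6*45)*(-136) = -530757 - (-60 - 270)*(-136) = -530757 - (-330)*(-136) = -530757 - 1*44880 = -530757 - 44880 = -575637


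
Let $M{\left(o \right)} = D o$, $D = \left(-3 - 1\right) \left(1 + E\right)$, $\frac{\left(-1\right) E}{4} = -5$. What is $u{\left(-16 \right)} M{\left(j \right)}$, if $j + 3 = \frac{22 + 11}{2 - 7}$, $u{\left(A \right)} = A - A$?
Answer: $0$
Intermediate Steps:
$E = 20$ ($E = \left(-4\right) \left(-5\right) = 20$)
$u{\left(A \right)} = 0$
$j = - \frac{48}{5}$ ($j = -3 + \frac{22 + 11}{2 - 7} = -3 + \frac{33}{-5} = -3 + 33 \left(- \frac{1}{5}\right) = -3 - \frac{33}{5} = - \frac{48}{5} \approx -9.6$)
$D = -84$ ($D = \left(-3 - 1\right) \left(1 + 20\right) = \left(-4\right) 21 = -84$)
$M{\left(o \right)} = - 84 o$
$u{\left(-16 \right)} M{\left(j \right)} = 0 \left(\left(-84\right) \left(- \frac{48}{5}\right)\right) = 0 \cdot \frac{4032}{5} = 0$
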